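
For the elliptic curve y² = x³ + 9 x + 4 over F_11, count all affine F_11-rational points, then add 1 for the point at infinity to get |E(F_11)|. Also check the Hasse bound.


Affine points = {(0, 2), (0, 9), (1, 5), (1, 6), (3, 5), (3, 6), (4, 4), (4, 7), (5, 3), (5, 8), (7, 5), (7, 6), (8, 4), (8, 7), (9, 0), (10, 4), (10, 7)}; affine count = 17; |E(F_11)| = 18.

Discriminant check: Δ ∝ 4a³ + 27b² = 4·9³ + 27·4² = 4·729 + 27·16 ≡ 4 (mod 11). Nonzero ⇒ E is nonsingular.
For each x ∈ F_11, compute rhs = x³ + 9·x + 4 mod 11, then count y ∈ F_11 with y² ≡ rhs.
  x = 0: rhs = 4, matching y values: 2, 9 (2 points).
  x = 1: rhs = 3, matching y values: 5, 6 (2 points).
  x = 2: rhs = 8, matching y values: none (0 points).
  x = 3: rhs = 3, matching y values: 5, 6 (2 points).
  x = 4: rhs = 5, matching y values: 4, 7 (2 points).
  x = 5: rhs = 9, matching y values: 3, 8 (2 points).
  x = 6: rhs = 10, matching y values: none (0 points).
  x = 7: rhs = 3, matching y values: 5, 6 (2 points).
  x = 8: rhs = 5, matching y values: 4, 7 (2 points).
  x = 9: rhs = 0, matching y values: 0 (1 points).
  x = 10: rhs = 5, matching y values: 4, 7 (2 points).
Total affine count: 17.
Full point count |E(F_11)| = 17 + 1 = 18.
Hasse bound: |18 − (11+1)| = |6| = 6 ≤ 2√11 ≈ 6.6332 ✓.


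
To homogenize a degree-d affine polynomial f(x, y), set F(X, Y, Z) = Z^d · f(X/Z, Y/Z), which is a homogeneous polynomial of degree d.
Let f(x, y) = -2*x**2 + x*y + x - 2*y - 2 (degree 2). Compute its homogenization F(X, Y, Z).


F(X, Y, Z) = -2*X**2 + X*Y + X*Z - 2*Y*Z - 2*Z**2

deg(f) = 2.
Substitute x = X/Z, y = Y/Z into f, then multiply by Z^2.
  monomial -2·x^2·y^0 ↦ -2·X^2·Y^0·Z^0.
  monomial 1·x^1·y^1 ↦ 1·X^1·Y^1·Z^0.
  monomial 1·x^1·y^0 ↦ 1·X^1·Y^0·Z^1.
  monomial -2·x^0·y^1 ↦ -2·X^0·Y^1·Z^1.
  monomial -2·x^0·y^0 ↦ -2·X^0·Y^0·Z^2.
Collecting: F(X, Y, Z) = -2*X**2 + X*Y + X*Z - 2*Y*Z - 2*Z**2.


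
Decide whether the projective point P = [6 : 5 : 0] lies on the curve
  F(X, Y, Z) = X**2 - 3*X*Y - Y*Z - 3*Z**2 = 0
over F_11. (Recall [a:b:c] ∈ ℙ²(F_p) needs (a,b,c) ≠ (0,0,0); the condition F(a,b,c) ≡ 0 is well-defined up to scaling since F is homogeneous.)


F(6,5,0) ≡ 1 (mod 11); P is NOT on the curve.

Evaluate F(6, 5, 0) term-by-term (mod 11).
  X**2 ↦ 1·36·1·1 = 36
  -3*X*Y ↦ -3·6·5·1 = -90
  -Y*Z ↦ -1·1·5·0 = 0
  -3*Z**2 ↦ -3·1·1·0 = 0
Sum: F(6, 5, 0) = (36) + (-90) + (0) + (0) = -54.
Reducing mod 11: -54 ≡ 1 (mod 11).
Since F(a, b, c) ≡ 1 ≠ 0 (mod 11), P does NOT lie on the curve.


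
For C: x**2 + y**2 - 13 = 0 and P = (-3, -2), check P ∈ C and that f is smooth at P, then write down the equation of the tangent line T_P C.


Tangent line at P: -6*x - 4*y - 26 = 0.

Step 1: f(-3, -2) = 0, so P lies on C.
Step 2: partial derivatives
  f_x(x, y) = 2*x, f_y(x, y) = 2*y.
  f_x(P) = -6, f_y(P) = -4 (gradient nonzero, so P is smooth).
Step 3: tangent line at P: -6·(x − -3) + -4·(y − -2) = 0.
Expanding: -6*x - 4*y - 26 = 0.


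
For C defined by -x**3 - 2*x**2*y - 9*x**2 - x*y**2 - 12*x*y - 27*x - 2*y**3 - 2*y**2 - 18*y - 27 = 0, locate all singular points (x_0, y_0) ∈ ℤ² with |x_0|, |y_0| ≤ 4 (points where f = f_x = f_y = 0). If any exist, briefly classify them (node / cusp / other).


Singular points: {(-3, 0)}; classification: cusp.

Compute partial derivatives:
  f_x = -3*x**2 - 4*x*y - 18*x - y**2 - 12*y - 27.
  f_y = -2*x**2 - 2*x*y - 12*x - 6*y**2 - 4*y - 18.
Scan x_0 ∈ {−4, ..., 4}. For each x_0, f_y(x_0, y) is a polynomial in y; find its integer roots y ∈ {−4, ..., 4}, then test f_x and f at those candidates.
  x = -4: f_y(-4, y) = -6*y**2 + 4*y - 2; no integer root y with |y| ≤ 4.
  x = -3: f_y(-3, y) = -6*y**2 + 2*y; vanishes at y ∈ {0}. (-3, 0): f_x = 0, f = 0 — SINGULAR.
  x = -2: f_y(-2, y) = -6*y**2 - 2; no integer root y with |y| ≤ 4.
  x = -1: f_y(-1, y) = -6*y**2 - 2*y - 8; no integer root y with |y| ≤ 4.
  x = 0: f_y(0, y) = -6*y**2 - 4*y - 18; no integer root y with |y| ≤ 4.
  x = 1: f_y(1, y) = -6*y**2 - 6*y - 32; no integer root y with |y| ≤ 4.
  x = 2: f_y(2, y) = -6*y**2 - 8*y - 50; no integer root y with |y| ≤ 4.
  x = 3: f_y(3, y) = -6*y**2 - 10*y - 72; no integer root y with |y| ≤ 4.
  x = 4: f_y(4, y) = -6*y**2 - 12*y - 98; no integer root y with |y| ≤ 4.
Only singular point on the grid: (-3, 0).
Classify: substitute x = -3 + u, y = 0 + v and expand: f = -u**3 - 2*u**2*v - u*v**2 - 2*v**3 + v**2.
No constant or linear terms (consistent with a singular point). Quadratic part: v**2. Cubic part: -u**3 - 2*u**2*v - u*v**2 - 2*v**3.
The quadratic part v**2 is a perfect square, so there is a single (double) tangent line v = 0, i.e. y = 0. Restricting the cubic part to that line (v = 0) leaves -u**3 ≠ 0, so f is not divisible by v and the branch is v² ≈ u**3 to lowest order — this is a cusp.
Classification: cusp.


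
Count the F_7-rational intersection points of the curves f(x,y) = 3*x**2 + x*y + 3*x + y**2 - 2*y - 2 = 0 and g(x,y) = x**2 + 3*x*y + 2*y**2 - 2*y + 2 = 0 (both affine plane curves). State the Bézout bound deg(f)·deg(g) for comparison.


Common zeros: ∅; count = 0; Bézout bound = 4.

deg(f) = 2, deg(g) = 2, so Bézout bound = 4.
Scan x ∈ F_7. For each x, list the y ∈ F_7 with f(x, y) ≡ 0 and those with g(x, y) ≡ 0 (mod 7); the common zeros in that column are the intersection.
  x = 0: f ≡ 0 at y ∈ ∅; g ≡ 0 at y ∈ {3, 5}; common: ∅.
  x = 1: f ≡ 0 at y ∈ ∅; g ≡ 0 at y ∈ ∅; common: ∅.
  x = 2: f ≡ 0 at y ∈ ∅; g ≡ 0 at y ∈ ∅; common: ∅.
  x = 3: f ≡ 0 at y ∈ ∅; g ≡ 0 at y ∈ ∅; common: ∅.
  x = 4: f ≡ 0 at y ∈ ∅; g ≡ 0 at y ∈ ∅; common: ∅.
  x = 5: f ≡ 0 at y ∈ {2}; g ≡ 0 at y ∈ {1, 3}; common: ∅.
  x = 6: f ≡ 0 at y ∈ ∅; g ≡ 0 at y ∈ {1, 5}; common: ∅.
Collecting: common zeros = ∅, so the count is 0.
Comparison with the Bézout bound: 0 ≤ 4 = deg(f)·deg(g), as expected for curves with no common component (the affine F_7-count falls short of the bound because intersections may lie at infinity, over extension fields, or carry multiplicity).


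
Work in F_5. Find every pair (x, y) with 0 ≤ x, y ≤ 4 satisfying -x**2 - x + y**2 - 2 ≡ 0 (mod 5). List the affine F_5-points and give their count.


Affine F_5-points: {(1, 2), (1, 3), (3, 2), (3, 3)}; count = 4.

For each of the 25 pairs (x, y) ∈ F_5², evaluate f(x, y) mod 5. Record the zeros.
  x = 0: [0↦3, 1↦4, 2↦2, 3↦2, 4↦4]  zeros at y ∈ ∅
  x = 1: [0↦1, 1↦2, 2↦0, 3↦0, 4↦2]  zeros at y ∈ {2, 3}
  x = 2: [0↦2, 1↦3, 2↦1, 3↦1, 4↦3]  zeros at y ∈ ∅
  x = 3: [0↦1, 1↦2, 2↦0, 3↦0, 4↦2]  zeros at y ∈ {2, 3}
  x = 4: [0↦3, 1↦4, 2↦2, 3↦2, 4↦4]  zeros at y ∈ ∅
Collecting zeros: affine points = {(1, 2), (1, 3), (3, 2), (3, 3)}.
Total count |C(F_5)_aff| = 4.


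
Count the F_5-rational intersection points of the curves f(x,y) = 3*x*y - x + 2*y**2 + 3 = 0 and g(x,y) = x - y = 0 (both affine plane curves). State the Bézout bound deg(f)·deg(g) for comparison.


Common zeros: {(3, 3)}; count = 1; Bézout bound = 2.

deg(f) = 2, deg(g) = 1, so Bézout bound = 2.
Scan x ∈ F_5. For each x, list the y ∈ F_5 with f(x, y) ≡ 0 and those with g(x, y) ≡ 0 (mod 5); the common zeros in that column are the intersection.
  x = 0: f ≡ 0 at y ∈ {1, 4}; g ≡ 0 at y ∈ {0}; common: ∅.
  x = 1: f ≡ 0 at y ∈ ∅; g ≡ 0 at y ∈ {1}; common: ∅.
  x = 2: f ≡ 0 at y ∈ ∅; g ≡ 0 at y ∈ {2}; common: ∅.
  x = 3: f ≡ 0 at y ∈ {0, 3}; g ≡ 0 at y ∈ {3}; common: {3}.
  x = 4: f ≡ 0 at y ∈ ∅; g ≡ 0 at y ∈ {4}; common: ∅.
Collecting: common zeros = {(3, 3)}, so the count is 1.
Comparison with the Bézout bound: 1 ≤ 2 = deg(f)·deg(g), as expected for curves with no common component (the affine F_5-count falls short of the bound because intersections may lie at infinity, over extension fields, or carry multiplicity).


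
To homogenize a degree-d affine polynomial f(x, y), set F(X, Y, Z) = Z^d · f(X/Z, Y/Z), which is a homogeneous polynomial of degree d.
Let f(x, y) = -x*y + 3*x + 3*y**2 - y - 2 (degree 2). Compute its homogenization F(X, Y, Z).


F(X, Y, Z) = -X*Y + 3*X*Z + 3*Y**2 - Y*Z - 2*Z**2

deg(f) = 2.
Substitute x = X/Z, y = Y/Z into f, then multiply by Z^2.
  monomial -1·x^1·y^1 ↦ -1·X^1·Y^1·Z^0.
  monomial 3·x^1·y^0 ↦ 3·X^1·Y^0·Z^1.
  monomial 3·x^0·y^2 ↦ 3·X^0·Y^2·Z^0.
  monomial -1·x^0·y^1 ↦ -1·X^0·Y^1·Z^1.
  monomial -2·x^0·y^0 ↦ -2·X^0·Y^0·Z^2.
Collecting: F(X, Y, Z) = -X*Y + 3*X*Z + 3*Y**2 - Y*Z - 2*Z**2.


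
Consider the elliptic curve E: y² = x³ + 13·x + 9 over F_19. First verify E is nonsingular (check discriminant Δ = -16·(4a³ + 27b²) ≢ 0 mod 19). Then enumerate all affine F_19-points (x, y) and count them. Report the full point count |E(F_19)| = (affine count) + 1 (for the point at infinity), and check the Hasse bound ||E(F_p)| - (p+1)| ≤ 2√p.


Affine points = {(0, 3), (0, 16), (1, 2), (1, 17), (2, 9), (2, 10), (4, 7), (4, 12), (5, 3), (5, 16), (7, 5), (7, 14), (8, 6), (8, 13), (9, 0), (11, 1), (11, 18), (13, 0), (14, 3), (14, 16), (15, 8), (15, 11), (16, 0)}; affine count = 23; |E(F_19)| = 24.

Discriminant check: Δ ∝ 4a³ + 27b² = 4·13³ + 27·9² = 4·2197 + 27·81 ≡ 12 (mod 19). Nonzero ⇒ E is nonsingular.
For each x ∈ F_19, compute rhs = x³ + 13·x + 9 mod 19, then count y ∈ F_19 with y² ≡ rhs.
  x = 0: rhs = 9, matching y values: 3, 16 (2 points).
  x = 1: rhs = 4, matching y values: 2, 17 (2 points).
  x = 2: rhs = 5, matching y values: 9, 10 (2 points).
  x = 3: rhs = 18, matching y values: none (0 points).
  x = 4: rhs = 11, matching y values: 7, 12 (2 points).
  x = 5: rhs = 9, matching y values: 3, 16 (2 points).
  x = 6: rhs = 18, matching y values: none (0 points).
  x = 7: rhs = 6, matching y values: 5, 14 (2 points).
  x = 8: rhs = 17, matching y values: 6, 13 (2 points).
  x = 9: rhs = 0, matching y values: 0 (1 points).
  x = 10: rhs = 18, matching y values: none (0 points).
  x = 11: rhs = 1, matching y values: 1, 18 (2 points).
  x = 12: rhs = 12, matching y values: none (0 points).
  x = 13: rhs = 0, matching y values: 0 (1 points).
  x = 14: rhs = 9, matching y values: 3, 16 (2 points).
  x = 15: rhs = 7, matching y values: 8, 11 (2 points).
  x = 16: rhs = 0, matching y values: 0 (1 points).
  x = 17: rhs = 13, matching y values: none (0 points).
  x = 18: rhs = 14, matching y values: none (0 points).
Total affine count: 23.
Full point count |E(F_19)| = 23 + 1 = 24.
Hasse bound: |24 − (19+1)| = |4| = 4 ≤ 2√19 ≈ 8.7178 ✓.


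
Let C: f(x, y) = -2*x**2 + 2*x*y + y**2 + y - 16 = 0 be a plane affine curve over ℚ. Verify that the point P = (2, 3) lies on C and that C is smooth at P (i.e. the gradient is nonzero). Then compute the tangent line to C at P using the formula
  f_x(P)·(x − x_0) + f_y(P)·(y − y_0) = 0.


Tangent line at P: -2*x + 11*y - 29 = 0.

Step 1: f(2, 3) = 0, so P lies on C.
Step 2: partial derivatives
  f_x(x, y) = -4*x + 2*y, f_y(x, y) = 2*x + 2*y + 1.
  f_x(P) = -2, f_y(P) = 11 (gradient nonzero, so P is smooth).
Step 3: tangent line at P: -2·(x − 2) + 11·(y − 3) = 0.
Expanding: -2*x + 11*y - 29 = 0.


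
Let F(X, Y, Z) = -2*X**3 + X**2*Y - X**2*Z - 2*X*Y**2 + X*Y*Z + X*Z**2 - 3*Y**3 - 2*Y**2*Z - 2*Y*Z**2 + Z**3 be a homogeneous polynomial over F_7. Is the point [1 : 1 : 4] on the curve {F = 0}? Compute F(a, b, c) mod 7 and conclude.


F(1,1,4) ≡ 6 (mod 7); P is NOT on the curve.

Evaluate F(1, 1, 4) term-by-term (mod 7).
  -2*X**3 ↦ -2·1·1·1 = -2
  X**2*Y ↦ 1·1·1·1 = 1
  -X**2*Z ↦ -1·1·1·4 = -4
  -2*X*Y**2 ↦ -2·1·1·1 = -2
  X*Y*Z ↦ 1·1·1·4 = 4
  X*Z**2 ↦ 1·1·1·16 = 16
  -3*Y**3 ↦ -3·1·1·1 = -3
  -2*Y**2*Z ↦ -2·1·1·4 = -8
  -2*Y*Z**2 ↦ -2·1·1·16 = -32
  Z**3 ↦ 1·1·1·64 = 64
Sum: F(1, 1, 4) = (-2) + (1) + (-4) + (-2) + (4) + (16) + (-3) + (-8) + (-32) + (64) = 34.
Reducing mod 7: 34 ≡ 6 (mod 7).
Since F(a, b, c) ≡ 6 ≠ 0 (mod 7), P does NOT lie on the curve.


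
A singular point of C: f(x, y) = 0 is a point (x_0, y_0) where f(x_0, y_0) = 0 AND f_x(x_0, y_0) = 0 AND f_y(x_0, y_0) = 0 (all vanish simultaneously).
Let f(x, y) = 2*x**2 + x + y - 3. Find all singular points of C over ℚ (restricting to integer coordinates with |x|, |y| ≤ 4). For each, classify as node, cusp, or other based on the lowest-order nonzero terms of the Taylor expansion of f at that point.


No singular points in the scanned grid; C is smooth there.

Compute partial derivatives:
  f_x = 4*x + 1.
  f_y = 1.
f_y = 1 is a nonzero constant, so f_y never vanishes: no point (x, y) can satisfy f = f_x = f_y = 0. In particular no (x, y) ∈ {−4, ..., 4}² is singular; the curve is smooth.


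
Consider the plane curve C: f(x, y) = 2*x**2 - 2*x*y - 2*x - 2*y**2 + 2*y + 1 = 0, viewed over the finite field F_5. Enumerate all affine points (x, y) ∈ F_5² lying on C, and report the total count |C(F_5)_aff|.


Affine F_5-points: {(2, 0), (2, 4), (3, 4), (4, 0), (4, 2)}; count = 5.

For each of the 25 pairs (x, y) ∈ F_5², evaluate f(x, y) mod 5. Record the zeros.
  x = 0: [0↦1, 1↦1, 2↦2, 3↦4, 4↦2]  zeros at y ∈ ∅
  x = 1: [0↦1, 1↦4, 2↦3, 3↦3, 4↦4]  zeros at y ∈ ∅
  x = 2: [0↦0, 1↦1, 2↦3, 3↦1, 4↦0]  zeros at y ∈ {0, 4}
  x = 3: [0↦3, 1↦2, 2↦2, 3↦3, 4↦0]  zeros at y ∈ {4}
  x = 4: [0↦0, 1↦2, 2↦0, 3↦4, 4↦4]  zeros at y ∈ {0, 2}
Collecting zeros: affine points = {(2, 0), (2, 4), (3, 4), (4, 0), (4, 2)}.
Total count |C(F_5)_aff| = 5.


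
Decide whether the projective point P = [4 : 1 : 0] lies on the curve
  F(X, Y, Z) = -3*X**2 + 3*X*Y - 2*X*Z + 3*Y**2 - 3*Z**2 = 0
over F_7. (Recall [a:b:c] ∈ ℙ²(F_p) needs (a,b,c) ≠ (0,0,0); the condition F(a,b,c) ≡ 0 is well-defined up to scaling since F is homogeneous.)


F(4,1,0) ≡ 2 (mod 7); P is NOT on the curve.

Evaluate F(4, 1, 0) term-by-term (mod 7).
  -3*X**2 ↦ -3·16·1·1 = -48
  3*X*Y ↦ 3·4·1·1 = 12
  -2*X*Z ↦ -2·4·1·0 = 0
  3*Y**2 ↦ 3·1·1·1 = 3
  -3*Z**2 ↦ -3·1·1·0 = 0
Sum: F(4, 1, 0) = (-48) + (12) + (0) + (3) + (0) = -33.
Reducing mod 7: -33 ≡ 2 (mod 7).
Since F(a, b, c) ≡ 2 ≠ 0 (mod 7), P does NOT lie on the curve.


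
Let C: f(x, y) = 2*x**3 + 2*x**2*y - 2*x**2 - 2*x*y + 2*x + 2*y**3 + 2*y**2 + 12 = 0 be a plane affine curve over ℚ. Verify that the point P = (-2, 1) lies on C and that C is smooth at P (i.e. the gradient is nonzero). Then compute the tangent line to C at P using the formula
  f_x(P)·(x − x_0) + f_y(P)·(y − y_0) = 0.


Tangent line at P: 24*x + 22*y + 26 = 0.

Step 1: f(-2, 1) = 0, so P lies on C.
Step 2: partial derivatives
  f_x(x, y) = 6*x**2 + 4*x*y - 4*x - 2*y + 2, f_y(x, y) = 2*x**2 - 2*x + 6*y**2 + 4*y.
  f_x(P) = 24, f_y(P) = 22 (gradient nonzero, so P is smooth).
Step 3: tangent line at P: 24·(x − -2) + 22·(y − 1) = 0.
Expanding: 24*x + 22*y + 26 = 0.


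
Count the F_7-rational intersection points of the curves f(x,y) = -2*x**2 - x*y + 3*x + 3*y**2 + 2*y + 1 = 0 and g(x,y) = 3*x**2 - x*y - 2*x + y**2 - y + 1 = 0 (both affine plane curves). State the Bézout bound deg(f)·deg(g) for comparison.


Common zeros: ∅; count = 0; Bézout bound = 4.

deg(f) = 2, deg(g) = 2, so Bézout bound = 4.
Scan x ∈ F_7. For each x, list the y ∈ F_7 with f(x, y) ≡ 0 and those with g(x, y) ≡ 0 (mod 7); the common zeros in that column are the intersection.
  x = 0: f ≡ 0 at y ∈ ∅; g ≡ 0 at y ∈ {3, 5}; common: ∅.
  x = 1: f ≡ 0 at y ∈ ∅; g ≡ 0 at y ∈ ∅; common: ∅.
  x = 2: f ≡ 0 at y ∈ ∅; g ≡ 0 at y ∈ {1, 2}; common: ∅.
  x = 3: f ≡ 0 at y ∈ ∅; g ≡ 0 at y ∈ ∅; common: ∅.
  x = 4: f ≡ 0 at y ∈ {4, 6}; g ≡ 0 at y ∈ {2, 3}; common: ∅.
  x = 5: f ≡ 0 at y ∈ {2, 6}; g ≡ 0 at y ∈ ∅; common: ∅.
  x = 6: f ≡ 0 at y ∈ {2, 4}; g ≡ 0 at y ∈ {1, 6}; common: ∅.
Collecting: common zeros = ∅, so the count is 0.
Comparison with the Bézout bound: 0 ≤ 4 = deg(f)·deg(g), as expected for curves with no common component (the affine F_7-count falls short of the bound because intersections may lie at infinity, over extension fields, or carry multiplicity).


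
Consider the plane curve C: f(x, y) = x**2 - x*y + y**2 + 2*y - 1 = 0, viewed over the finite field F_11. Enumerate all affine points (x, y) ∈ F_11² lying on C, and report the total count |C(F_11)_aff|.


Affine F_11-points: {(1, 0), (1, 10), (5, 1), (5, 2), (7, 1), (7, 4), (8, 2), (8, 4), (9, 8), (9, 10), (10, 0), (10, 8)}; count = 12.

For each of the 121 pairs (x, y) ∈ F_11², evaluate f(x, y) mod 11. Record the zeros.
  x = 0: [0↦10, 1↦2, 2↦7, 3↦3, 4↦1, 5↦1, 6↦3, 7↦7, 8↦2, 9↦10, 10↦9]  zeros at y ∈ ∅
  x = 1: [0↦0, 1↦2, 2↦6, 3↦1, 4↦9, 5↦8, 6↦9, 7↦1, 8↦6, 9↦2, 10↦0]  zeros at y ∈ {0, 10}
  x = 2: [0↦3, 1↦4, 2↦7, 3↦1, 4↦8, 5↦6, 6↦6, 7↦8, 8↦1, 9↦7, 10↦4]  zeros at y ∈ ∅
  x = 3: [0↦8, 1↦8, 2↦10, 3↦3, 4↦9, 5↦6, 6↦5, 7↦6, 8↦9, 9↦3, 10↦10]  zeros at y ∈ ∅
  x = 4: [0↦4, 1↦3, 2↦4, 3↦7, 4↦1, 5↦8, 6↦6, 7↦6, 8↦8, 9↦1, 10↦7]  zeros at y ∈ ∅
  x = 5: [0↦2, 1↦0, 2↦0, 3↦2, 4↦6, 5↦1, 6↦9, 7↦8, 8↦9, 9↦1, 10↦6]  zeros at y ∈ {1, 2}
  x = 6: [0↦2, 1↦10, 2↦9, 3↦10, 4↦2, 5↦7, 6↦3, 7↦1, 8↦1, 9↦3, 10↦7]  zeros at y ∈ ∅
  x = 7: [0↦4, 1↦0, 2↦9, 3↦9, 4↦0, 5↦4, 6↦10, 7↦7, 8↦6, 9↦7, 10↦10]  zeros at y ∈ {1, 4}
  x = 8: [0↦8, 1↦3, 2↦0, 3↦10, 4↦0, 5↦3, 6↦8, 7↦4, 8↦2, 9↦2, 10↦4]  zeros at y ∈ {2, 4}
  x = 9: [0↦3, 1↦8, 2↦4, 3↦2, 4↦2, 5↦4, 6↦8, 7↦3, 8↦0, 9↦10, 10↦0]  zeros at y ∈ {8, 10}
  x = 10: [0↦0, 1↦4, 2↦10, 3↦7, 4↦6, 5↦7, 6↦10, 7↦4, 8↦0, 9↦9, 10↦9]  zeros at y ∈ {0, 8}
Collecting zeros: affine points = {(1, 0), (1, 10), (5, 1), (5, 2), (7, 1), (7, 4), (8, 2), (8, 4), (9, 8), (9, 10), (10, 0), (10, 8)}.
Total count |C(F_11)_aff| = 12.


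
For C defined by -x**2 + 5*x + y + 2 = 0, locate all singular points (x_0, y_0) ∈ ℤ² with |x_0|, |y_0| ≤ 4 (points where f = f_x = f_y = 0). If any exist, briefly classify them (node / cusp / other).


No singular points in the scanned grid; C is smooth there.

Compute partial derivatives:
  f_x = 5 - 2*x.
  f_y = 1.
f_y = 1 is a nonzero constant, so f_y never vanishes: no point (x, y) can satisfy f = f_x = f_y = 0. In particular no (x, y) ∈ {−4, ..., 4}² is singular; the curve is smooth.


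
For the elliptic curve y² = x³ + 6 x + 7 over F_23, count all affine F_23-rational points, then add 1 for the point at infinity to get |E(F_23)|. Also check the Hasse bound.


Affine points = {(2, 2), (2, 21), (3, 11), (3, 12), (4, 7), (4, 16), (5, 1), (5, 22), (6, 11), (6, 12), (7, 1), (7, 22), (9, 10), (9, 13), (10, 3), (10, 20), (11, 1), (11, 22), (12, 6), (12, 17), (14, 11), (14, 12), (16, 6), (16, 17), (17, 10), (17, 13), (18, 6), (18, 17), (20, 10), (20, 13), (22, 0)}; affine count = 31; |E(F_23)| = 32.

Discriminant check: Δ ∝ 4a³ + 27b² = 4·6³ + 27·7² = 4·216 + 27·49 ≡ 2 (mod 23). Nonzero ⇒ E is nonsingular.
For each x ∈ F_23, compute rhs = x³ + 6·x + 7 mod 23, then count y ∈ F_23 with y² ≡ rhs.
  x = 0: rhs = 7, matching y values: none (0 points).
  x = 1: rhs = 14, matching y values: none (0 points).
  x = 2: rhs = 4, matching y values: 2, 21 (2 points).
  x = 3: rhs = 6, matching y values: 11, 12 (2 points).
  x = 4: rhs = 3, matching y values: 7, 16 (2 points).
  x = 5: rhs = 1, matching y values: 1, 22 (2 points).
  x = 6: rhs = 6, matching y values: 11, 12 (2 points).
  x = 7: rhs = 1, matching y values: 1, 22 (2 points).
  x = 8: rhs = 15, matching y values: none (0 points).
  x = 9: rhs = 8, matching y values: 10, 13 (2 points).
  x = 10: rhs = 9, matching y values: 3, 20 (2 points).
  x = 11: rhs = 1, matching y values: 1, 22 (2 points).
  x = 12: rhs = 13, matching y values: 6, 17 (2 points).
  x = 13: rhs = 5, matching y values: none (0 points).
  x = 14: rhs = 6, matching y values: 11, 12 (2 points).
  x = 15: rhs = 22, matching y values: none (0 points).
  x = 16: rhs = 13, matching y values: 6, 17 (2 points).
  x = 17: rhs = 8, matching y values: 10, 13 (2 points).
  x = 18: rhs = 13, matching y values: 6, 17 (2 points).
  x = 19: rhs = 11, matching y values: none (0 points).
  x = 20: rhs = 8, matching y values: 10, 13 (2 points).
  x = 21: rhs = 10, matching y values: none (0 points).
  x = 22: rhs = 0, matching y values: 0 (1 points).
Total affine count: 31.
Full point count |E(F_23)| = 31 + 1 = 32.
Hasse bound: |32 − (23+1)| = |8| = 8 ≤ 2√23 ≈ 9.5917 ✓.


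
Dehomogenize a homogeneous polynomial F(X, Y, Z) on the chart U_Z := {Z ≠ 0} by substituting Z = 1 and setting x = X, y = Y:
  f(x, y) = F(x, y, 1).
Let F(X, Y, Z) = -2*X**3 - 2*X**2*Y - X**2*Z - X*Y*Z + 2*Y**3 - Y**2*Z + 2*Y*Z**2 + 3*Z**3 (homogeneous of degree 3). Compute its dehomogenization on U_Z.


f(x, y) = -2*x**3 - 2*x**2*y - x**2 - x*y + 2*y**3 - y**2 + 2*y + 3

On U_Z we set Z = 1. Each monomial c·X^i·Y^j·Z^k in F becomes c·x^i·y^j·1^k = c·x^i·y^j.
Substituting Z = 1: F(X, Y, 1) = -2*x**3 - 2*x**2*y - x**2 - x*y + 2*y**3 - y**2 + 2*y + 3.
Note: deg(f) ≤ deg(F) = 3; strict inequality happens when F is divisible by Z (lost terms).


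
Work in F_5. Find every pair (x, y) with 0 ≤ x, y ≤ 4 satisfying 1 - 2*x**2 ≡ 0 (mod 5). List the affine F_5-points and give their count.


Affine F_5-points: ∅; count = 0.

For each of the 25 pairs (x, y) ∈ F_5², evaluate f(x, y) mod 5. Record the zeros.
  x = 0: [0↦1, 1↦1, 2↦1, 3↦1, 4↦1]  zeros at y ∈ ∅
  x = 1: [0↦4, 1↦4, 2↦4, 3↦4, 4↦4]  zeros at y ∈ ∅
  x = 2: [0↦3, 1↦3, 2↦3, 3↦3, 4↦3]  zeros at y ∈ ∅
  x = 3: [0↦3, 1↦3, 2↦3, 3↦3, 4↦3]  zeros at y ∈ ∅
  x = 4: [0↦4, 1↦4, 2↦4, 3↦4, 4↦4]  zeros at y ∈ ∅
Collecting zeros: affine points = ∅.
Total count |C(F_5)_aff| = 0.


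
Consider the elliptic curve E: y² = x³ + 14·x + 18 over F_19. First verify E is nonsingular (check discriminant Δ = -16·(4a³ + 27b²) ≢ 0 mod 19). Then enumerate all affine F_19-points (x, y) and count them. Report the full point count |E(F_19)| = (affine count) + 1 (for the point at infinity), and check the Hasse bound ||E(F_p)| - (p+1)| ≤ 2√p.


Affine points = {(2, 4), (2, 15), (3, 7), (3, 12), (4, 9), (4, 10), (5, 2), (5, 17), (16, 5), (16, 14), (17, 1), (17, 18)}; affine count = 12; |E(F_19)| = 13.

Discriminant check: Δ ∝ 4a³ + 27b² = 4·14³ + 27·18² = 4·2744 + 27·324 ≡ 2 (mod 19). Nonzero ⇒ E is nonsingular.
For each x ∈ F_19, compute rhs = x³ + 14·x + 18 mod 19, then count y ∈ F_19 with y² ≡ rhs.
  x = 0: rhs = 18, matching y values: none (0 points).
  x = 1: rhs = 14, matching y values: none (0 points).
  x = 2: rhs = 16, matching y values: 4, 15 (2 points).
  x = 3: rhs = 11, matching y values: 7, 12 (2 points).
  x = 4: rhs = 5, matching y values: 9, 10 (2 points).
  x = 5: rhs = 4, matching y values: 2, 17 (2 points).
  x = 6: rhs = 14, matching y values: none (0 points).
  x = 7: rhs = 3, matching y values: none (0 points).
  x = 8: rhs = 15, matching y values: none (0 points).
  x = 9: rhs = 18, matching y values: none (0 points).
  x = 10: rhs = 18, matching y values: none (0 points).
  x = 11: rhs = 2, matching y values: none (0 points).
  x = 12: rhs = 14, matching y values: none (0 points).
  x = 13: rhs = 3, matching y values: none (0 points).
  x = 14: rhs = 13, matching y values: none (0 points).
  x = 15: rhs = 12, matching y values: none (0 points).
  x = 16: rhs = 6, matching y values: 5, 14 (2 points).
  x = 17: rhs = 1, matching y values: 1, 18 (2 points).
  x = 18: rhs = 3, matching y values: none (0 points).
Total affine count: 12.
Full point count |E(F_19)| = 12 + 1 = 13.
Hasse bound: |13 − (19+1)| = |-7| = 7 ≤ 2√19 ≈ 8.7178 ✓.


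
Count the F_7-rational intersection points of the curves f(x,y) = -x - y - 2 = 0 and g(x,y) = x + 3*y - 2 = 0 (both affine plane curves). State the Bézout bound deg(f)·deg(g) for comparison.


Common zeros: {(3, 2)}; count = 1; Bézout bound = 1.

deg(f) = 1, deg(g) = 1, so Bézout bound = 1.
Scan x ∈ F_7. For each x, list the y ∈ F_7 with f(x, y) ≡ 0 and those with g(x, y) ≡ 0 (mod 7); the common zeros in that column are the intersection.
  x = 0: f ≡ 0 at y ∈ {5}; g ≡ 0 at y ∈ {3}; common: ∅.
  x = 1: f ≡ 0 at y ∈ {4}; g ≡ 0 at y ∈ {5}; common: ∅.
  x = 2: f ≡ 0 at y ∈ {3}; g ≡ 0 at y ∈ {0}; common: ∅.
  x = 3: f ≡ 0 at y ∈ {2}; g ≡ 0 at y ∈ {2}; common: {2}.
  x = 4: f ≡ 0 at y ∈ {1}; g ≡ 0 at y ∈ {4}; common: ∅.
  x = 5: f ≡ 0 at y ∈ {0}; g ≡ 0 at y ∈ {6}; common: ∅.
  x = 6: f ≡ 0 at y ∈ {6}; g ≡ 0 at y ∈ {1}; common: ∅.
Collecting: common zeros = {(3, 2)}, so the count is 1.
Comparison with the Bézout bound: 1 ≤ 1 = deg(f)·deg(g), as expected for curves with no common component (the bound is attained).


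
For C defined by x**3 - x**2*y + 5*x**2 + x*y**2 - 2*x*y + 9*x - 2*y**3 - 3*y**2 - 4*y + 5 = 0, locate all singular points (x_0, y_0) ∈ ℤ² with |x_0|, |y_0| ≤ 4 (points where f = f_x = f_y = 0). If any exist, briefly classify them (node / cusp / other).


Singular points: {(-2, -1)}; classification: cusp.

Compute partial derivatives:
  f_x = 3*x**2 - 2*x*y + 10*x + y**2 - 2*y + 9.
  f_y = -x**2 + 2*x*y - 2*x - 6*y**2 - 6*y - 4.
Scan x_0 ∈ {−4, ..., 4}. For each x_0, f_y(x_0, y) is a polynomial in y; find its integer roots y ∈ {−4, ..., 4}, then test f_x and f at those candidates.
  x = -4: f_y(-4, y) = -6*y**2 - 14*y - 12; no integer root y with |y| ≤ 4.
  x = -3: f_y(-3, y) = -6*y**2 - 12*y - 7; no integer root y with |y| ≤ 4.
  x = -2: f_y(-2, y) = -6*y**2 - 10*y - 4; vanishes at y ∈ {-1}. (-2, -1): f_x = 0, f = 0 — SINGULAR.
  x = -1: f_y(-1, y) = -6*y**2 - 8*y - 3; no integer root y with |y| ≤ 4.
  x = 0: f_y(0, y) = -6*y**2 - 6*y - 4; no integer root y with |y| ≤ 4.
  x = 1: f_y(1, y) = -6*y**2 - 4*y - 7; no integer root y with |y| ≤ 4.
  x = 2: f_y(2, y) = -6*y**2 - 2*y - 12; no integer root y with |y| ≤ 4.
  x = 3: f_y(3, y) = -6*y**2 - 19; no integer root y with |y| ≤ 4.
  x = 4: f_y(4, y) = -6*y**2 + 2*y - 28; no integer root y with |y| ≤ 4.
Only singular point on the grid: (-2, -1).
Classify: substitute x = -2 + u, y = -1 + v and expand: f = u**3 - u**2*v + u*v**2 - 2*v**3 + v**2.
No constant or linear terms (consistent with a singular point). Quadratic part: v**2. Cubic part: u**3 - u**2*v + u*v**2 - 2*v**3.
The quadratic part v**2 is a perfect square, so there is a single (double) tangent line v = 0, i.e. y = -1. Restricting the cubic part to that line (v = 0) leaves u**3 ≠ 0, so f is not divisible by v and the branch is v² ≈ -u**3 to lowest order — this is a cusp.
Classification: cusp.


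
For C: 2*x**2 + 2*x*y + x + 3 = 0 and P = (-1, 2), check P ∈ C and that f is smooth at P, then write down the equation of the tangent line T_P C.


Tangent line at P: x - 2*y + 5 = 0.

Step 1: f(-1, 2) = 0, so P lies on C.
Step 2: partial derivatives
  f_x(x, y) = 4*x + 2*y + 1, f_y(x, y) = 2*x.
  f_x(P) = 1, f_y(P) = -2 (gradient nonzero, so P is smooth).
Step 3: tangent line at P: 1·(x − -1) + -2·(y − 2) = 0.
Expanding: x - 2*y + 5 = 0.


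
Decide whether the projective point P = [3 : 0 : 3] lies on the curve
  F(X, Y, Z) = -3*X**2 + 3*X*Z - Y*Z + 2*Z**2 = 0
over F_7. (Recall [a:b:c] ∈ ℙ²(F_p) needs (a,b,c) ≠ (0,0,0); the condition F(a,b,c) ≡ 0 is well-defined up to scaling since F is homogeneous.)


F(3,0,3) ≡ 4 (mod 7); P is NOT on the curve.

Evaluate F(3, 0, 3) term-by-term (mod 7).
  -3*X**2 ↦ -3·9·1·1 = -27
  3*X*Z ↦ 3·3·1·3 = 27
  -Y*Z ↦ -1·1·0·3 = 0
  2*Z**2 ↦ 2·1·1·9 = 18
Sum: F(3, 0, 3) = (-27) + (27) + (0) + (18) = 18.
Reducing mod 7: 18 ≡ 4 (mod 7).
Since F(a, b, c) ≡ 4 ≠ 0 (mod 7), P does NOT lie on the curve.


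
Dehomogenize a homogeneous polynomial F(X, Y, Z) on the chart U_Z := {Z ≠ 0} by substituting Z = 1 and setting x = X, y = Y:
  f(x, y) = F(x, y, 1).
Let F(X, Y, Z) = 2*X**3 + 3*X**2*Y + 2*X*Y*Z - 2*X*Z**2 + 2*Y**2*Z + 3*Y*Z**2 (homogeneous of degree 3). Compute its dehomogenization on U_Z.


f(x, y) = 2*x**3 + 3*x**2*y + 2*x*y - 2*x + 2*y**2 + 3*y

On U_Z we set Z = 1. Each monomial c·X^i·Y^j·Z^k in F becomes c·x^i·y^j·1^k = c·x^i·y^j.
Substituting Z = 1: F(X, Y, 1) = 2*x**3 + 3*x**2*y + 2*x*y - 2*x + 2*y**2 + 3*y.
Note: deg(f) ≤ deg(F) = 3; strict inequality happens when F is divisible by Z (lost terms).


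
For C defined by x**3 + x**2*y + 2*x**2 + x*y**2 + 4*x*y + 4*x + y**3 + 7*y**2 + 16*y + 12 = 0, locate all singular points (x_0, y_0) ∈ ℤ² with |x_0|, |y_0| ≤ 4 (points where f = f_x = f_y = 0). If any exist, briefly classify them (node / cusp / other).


Singular points: {(0, -2)}; classification: cusp.

Compute partial derivatives:
  f_x = 3*x**2 + 2*x*y + 4*x + y**2 + 4*y + 4.
  f_y = x**2 + 2*x*y + 4*x + 3*y**2 + 14*y + 16.
Scan x_0 ∈ {−4, ..., 4}. For each x_0, f_y(x_0, y) is a polynomial in y; find its integer roots y ∈ {−4, ..., 4}, then test f_x and f at those candidates.
  x = -4: f_y(-4, y) = 3*y**2 + 6*y + 16; no integer root y with |y| ≤ 4.
  x = -3: f_y(-3, y) = 3*y**2 + 8*y + 13; no integer root y with |y| ≤ 4.
  x = -2: f_y(-2, y) = 3*y**2 + 10*y + 12; no integer root y with |y| ≤ 4.
  x = -1: f_y(-1, y) = 3*y**2 + 12*y + 13; no integer root y with |y| ≤ 4.
  x = 0: f_y(0, y) = 3*y**2 + 14*y + 16; vanishes at y ∈ {-2}. (0, -2): f_x = 0, f = 0 — SINGULAR.
  x = 1: f_y(1, y) = 3*y**2 + 16*y + 21; vanishes at y ∈ {-3}. (1, -3): f_x = 2 ≠ 0.
  x = 2: f_y(2, y) = 3*y**2 + 18*y + 28; no integer root y with |y| ≤ 4.
  x = 3: f_y(3, y) = 3*y**2 + 20*y + 37; no integer root y with |y| ≤ 4.
  x = 4: f_y(4, y) = 3*y**2 + 22*y + 48; no integer root y with |y| ≤ 4.
Only singular point on the grid: (0, -2).
Classify: substitute x = 0 + u, y = -2 + v and expand: f = u**3 + u**2*v + u*v**2 + v**3 + v**2.
No constant or linear terms (consistent with a singular point). Quadratic part: v**2. Cubic part: u**3 + u**2*v + u*v**2 + v**3.
The quadratic part v**2 is a perfect square, so there is a single (double) tangent line v = 0, i.e. y = -2. Restricting the cubic part to that line (v = 0) leaves u**3 ≠ 0, so f is not divisible by v and the branch is v² ≈ -u**3 to lowest order — this is a cusp.
Classification: cusp.


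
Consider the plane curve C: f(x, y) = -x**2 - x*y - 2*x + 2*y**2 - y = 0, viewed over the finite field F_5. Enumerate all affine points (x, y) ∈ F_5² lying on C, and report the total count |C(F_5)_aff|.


Affine F_5-points: {(0, 0), (0, 3), (3, 0), (3, 2)}; count = 4.

For each of the 25 pairs (x, y) ∈ F_5², evaluate f(x, y) mod 5. Record the zeros.
  x = 0: [0↦0, 1↦1, 2↦1, 3↦0, 4↦3]  zeros at y ∈ {0, 3}
  x = 1: [0↦2, 1↦2, 2↦1, 3↦4, 4↦1]  zeros at y ∈ ∅
  x = 2: [0↦2, 1↦1, 2↦4, 3↦1, 4↦2]  zeros at y ∈ ∅
  x = 3: [0↦0, 1↦3, 2↦0, 3↦1, 4↦1]  zeros at y ∈ {0, 2}
  x = 4: [0↦1, 1↦3, 2↦4, 3↦4, 4↦3]  zeros at y ∈ ∅
Collecting zeros: affine points = {(0, 0), (0, 3), (3, 0), (3, 2)}.
Total count |C(F_5)_aff| = 4.


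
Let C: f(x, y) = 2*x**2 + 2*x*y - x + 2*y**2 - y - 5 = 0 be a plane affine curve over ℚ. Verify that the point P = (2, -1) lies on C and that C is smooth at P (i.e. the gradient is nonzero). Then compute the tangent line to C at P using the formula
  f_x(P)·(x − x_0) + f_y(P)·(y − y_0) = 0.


Tangent line at P: 5*x - y - 11 = 0.

Step 1: f(2, -1) = 0, so P lies on C.
Step 2: partial derivatives
  f_x(x, y) = 4*x + 2*y - 1, f_y(x, y) = 2*x + 4*y - 1.
  f_x(P) = 5, f_y(P) = -1 (gradient nonzero, so P is smooth).
Step 3: tangent line at P: 5·(x − 2) + -1·(y − -1) = 0.
Expanding: 5*x - y - 11 = 0.


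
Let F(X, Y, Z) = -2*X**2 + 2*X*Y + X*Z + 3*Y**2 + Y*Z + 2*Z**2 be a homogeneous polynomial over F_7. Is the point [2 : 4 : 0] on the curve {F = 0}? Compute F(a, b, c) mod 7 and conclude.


F(2,4,0) ≡ 0 (mod 7); P is on the curve.

Evaluate F(2, 4, 0) term-by-term (mod 7).
  -2*X**2 ↦ -2·4·1·1 = -8
  2*X*Y ↦ 2·2·4·1 = 16
  X*Z ↦ 1·2·1·0 = 0
  3*Y**2 ↦ 3·1·16·1 = 48
  Y*Z ↦ 1·1·4·0 = 0
  2*Z**2 ↦ 2·1·1·0 = 0
Sum: F(2, 4, 0) = (-8) + (16) + (0) + (48) + (0) + (0) = 56.
Reducing mod 7: 56 ≡ 0 (mod 7).
Since F(a, b, c) ≡ 0 (mod 7), P lies on the curve.


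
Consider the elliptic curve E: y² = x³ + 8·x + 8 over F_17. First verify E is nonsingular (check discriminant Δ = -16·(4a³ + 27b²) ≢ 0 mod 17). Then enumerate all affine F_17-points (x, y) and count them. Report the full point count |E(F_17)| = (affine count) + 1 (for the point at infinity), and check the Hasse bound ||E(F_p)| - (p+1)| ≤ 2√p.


Affine points = {(0, 5), (0, 12), (1, 0), (2, 7), (2, 10), (3, 5), (3, 12), (4, 6), (4, 11), (6, 0), (7, 4), (7, 13), (10, 0), (11, 4), (11, 13), (12, 8), (12, 9), (14, 5), (14, 12), (15, 1), (15, 16), (16, 4), (16, 13)}; affine count = 23; |E(F_17)| = 24.

Discriminant check: Δ ∝ 4a³ + 27b² = 4·8³ + 27·8² = 4·512 + 27·64 ≡ 2 (mod 17). Nonzero ⇒ E is nonsingular.
For each x ∈ F_17, compute rhs = x³ + 8·x + 8 mod 17, then count y ∈ F_17 with y² ≡ rhs.
  x = 0: rhs = 8, matching y values: 5, 12 (2 points).
  x = 1: rhs = 0, matching y values: 0 (1 points).
  x = 2: rhs = 15, matching y values: 7, 10 (2 points).
  x = 3: rhs = 8, matching y values: 5, 12 (2 points).
  x = 4: rhs = 2, matching y values: 6, 11 (2 points).
  x = 5: rhs = 3, matching y values: none (0 points).
  x = 6: rhs = 0, matching y values: 0 (1 points).
  x = 7: rhs = 16, matching y values: 4, 13 (2 points).
  x = 8: rhs = 6, matching y values: none (0 points).
  x = 9: rhs = 10, matching y values: none (0 points).
  x = 10: rhs = 0, matching y values: 0 (1 points).
  x = 11: rhs = 16, matching y values: 4, 13 (2 points).
  x = 12: rhs = 13, matching y values: 8, 9 (2 points).
  x = 13: rhs = 14, matching y values: none (0 points).
  x = 14: rhs = 8, matching y values: 5, 12 (2 points).
  x = 15: rhs = 1, matching y values: 1, 16 (2 points).
  x = 16: rhs = 16, matching y values: 4, 13 (2 points).
Total affine count: 23.
Full point count |E(F_17)| = 23 + 1 = 24.
Hasse bound: |24 − (17+1)| = |6| = 6 ≤ 2√17 ≈ 8.2462 ✓.


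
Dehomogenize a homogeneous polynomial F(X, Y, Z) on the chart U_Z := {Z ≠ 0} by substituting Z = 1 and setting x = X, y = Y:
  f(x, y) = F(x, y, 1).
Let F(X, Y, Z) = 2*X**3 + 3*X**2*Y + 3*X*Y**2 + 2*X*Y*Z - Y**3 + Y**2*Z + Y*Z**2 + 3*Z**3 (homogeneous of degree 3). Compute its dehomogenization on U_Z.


f(x, y) = 2*x**3 + 3*x**2*y + 3*x*y**2 + 2*x*y - y**3 + y**2 + y + 3

On U_Z we set Z = 1. Each monomial c·X^i·Y^j·Z^k in F becomes c·x^i·y^j·1^k = c·x^i·y^j.
Substituting Z = 1: F(X, Y, 1) = 2*x**3 + 3*x**2*y + 3*x*y**2 + 2*x*y - y**3 + y**2 + y + 3.
Note: deg(f) ≤ deg(F) = 3; strict inequality happens when F is divisible by Z (lost terms).


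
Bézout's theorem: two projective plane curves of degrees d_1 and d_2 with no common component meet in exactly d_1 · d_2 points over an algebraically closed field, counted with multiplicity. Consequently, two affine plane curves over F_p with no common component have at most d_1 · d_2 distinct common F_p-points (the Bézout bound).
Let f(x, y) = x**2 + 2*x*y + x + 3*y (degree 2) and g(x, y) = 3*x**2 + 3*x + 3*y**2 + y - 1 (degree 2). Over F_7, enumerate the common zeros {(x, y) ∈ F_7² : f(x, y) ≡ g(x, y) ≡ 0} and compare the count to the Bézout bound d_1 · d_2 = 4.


Common zeros: ∅; count = 0; Bézout bound = 4.

deg(f) = 2, deg(g) = 2, so Bézout bound = 4.
Scan x ∈ F_7. For each x, list the y ∈ F_7 with f(x, y) ≡ 0 and those with g(x, y) ≡ 0 (mod 7); the common zeros in that column are the intersection.
  x = 0: f ≡ 0 at y ∈ {0}; g ≡ 0 at y ∈ ∅; common: ∅.
  x = 1: f ≡ 0 at y ∈ {1}; g ≡ 0 at y ∈ {3, 6}; common: ∅.
  x = 2: f ≡ 0 at y ∈ ∅; g ≡ 0 at y ∈ {1}; common: ∅.
  x = 3: f ≡ 0 at y ∈ {1}; g ≡ 0 at y ∈ {0, 2}; common: ∅.
  x = 4: f ≡ 0 at y ∈ {2}; g ≡ 0 at y ∈ {1}; common: ∅.
  x = 5: f ≡ 0 at y ∈ {2}; g ≡ 0 at y ∈ {3, 6}; common: ∅.
  x = 6: f ≡ 0 at y ∈ {0}; g ≡ 0 at y ∈ ∅; common: ∅.
Collecting: common zeros = ∅, so the count is 0.
Comparison with the Bézout bound: 0 ≤ 4 = deg(f)·deg(g), as expected for curves with no common component (the affine F_7-count falls short of the bound because intersections may lie at infinity, over extension fields, or carry multiplicity).


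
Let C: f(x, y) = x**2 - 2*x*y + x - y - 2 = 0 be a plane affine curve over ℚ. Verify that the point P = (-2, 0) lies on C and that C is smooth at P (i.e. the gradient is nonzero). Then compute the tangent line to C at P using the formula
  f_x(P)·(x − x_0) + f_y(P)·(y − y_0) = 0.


Tangent line at P: -3*x + 3*y - 6 = 0.

Step 1: f(-2, 0) = 0, so P lies on C.
Step 2: partial derivatives
  f_x(x, y) = 2*x - 2*y + 1, f_y(x, y) = -2*x - 1.
  f_x(P) = -3, f_y(P) = 3 (gradient nonzero, so P is smooth).
Step 3: tangent line at P: -3·(x − -2) + 3·(y − 0) = 0.
Expanding: -3*x + 3*y - 6 = 0.


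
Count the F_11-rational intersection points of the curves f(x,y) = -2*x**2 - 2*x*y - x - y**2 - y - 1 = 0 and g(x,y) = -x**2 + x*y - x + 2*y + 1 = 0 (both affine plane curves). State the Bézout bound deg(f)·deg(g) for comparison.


Common zeros: {(3, 0), (8, 6)}; count = 2; Bézout bound = 4.

deg(f) = 2, deg(g) = 2, so Bézout bound = 4.
Scan x ∈ F_11. For each x, list the y ∈ F_11 with f(x, y) ≡ 0 and those with g(x, y) ≡ 0 (mod 11); the common zeros in that column are the intersection.
  x = 0: f ≡ 0 at y ∈ ∅; g ≡ 0 at y ∈ {5}; common: ∅.
  x = 1: f ≡ 0 at y ∈ {3, 5}; g ≡ 0 at y ∈ {4}; common: ∅.
  x = 2: f ≡ 0 at y ∈ {0, 6}; g ≡ 0 at y ∈ {4}; common: ∅.
  x = 3: f ≡ 0 at y ∈ {0, 4}; g ≡ 0 at y ∈ {0}; common: {0}.
  x = 4: f ≡ 0 at y ∈ ∅; g ≡ 0 at y ∈ {5}; common: ∅.
  x = 5: f ≡ 0 at y ∈ ∅; g ≡ 0 at y ∈ {1}; common: ∅.
  x = 6: f ≡ 0 at y ∈ ∅; g ≡ 0 at y ∈ {1}; common: ∅.
  x = 7: f ≡ 0 at y ∈ ∅; g ≡ 0 at y ∈ {0}; common: ∅.
  x = 8: f ≡ 0 at y ∈ {6, 10}; g ≡ 0 at y ∈ {6}; common: {6}.
  x = 9: f ≡ 0 at y ∈ {4, 10}; g ≡ 0 at y ∈ ∅; common: ∅.
  x = 10: f ≡ 0 at y ∈ {5, 7}; g ≡ 0 at y ∈ {10}; common: ∅.
Collecting: common zeros = {(3, 0), (8, 6)}, so the count is 2.
Comparison with the Bézout bound: 2 ≤ 4 = deg(f)·deg(g), as expected for curves with no common component (the affine F_11-count falls short of the bound because intersections may lie at infinity, over extension fields, or carry multiplicity).


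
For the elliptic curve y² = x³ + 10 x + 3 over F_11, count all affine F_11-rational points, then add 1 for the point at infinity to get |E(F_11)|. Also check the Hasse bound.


Affine points = {(0, 5), (0, 6), (1, 5), (1, 6), (2, 3), (2, 8), (3, 4), (3, 7), (6, 2), (6, 9), (7, 3), (7, 8), (8, 1), (8, 10), (10, 5), (10, 6)}; affine count = 16; |E(F_11)| = 17.

Discriminant check: Δ ∝ 4a³ + 27b² = 4·10³ + 27·3² = 4·1000 + 27·9 ≡ 8 (mod 11). Nonzero ⇒ E is nonsingular.
For each x ∈ F_11, compute rhs = x³ + 10·x + 3 mod 11, then count y ∈ F_11 with y² ≡ rhs.
  x = 0: rhs = 3, matching y values: 5, 6 (2 points).
  x = 1: rhs = 3, matching y values: 5, 6 (2 points).
  x = 2: rhs = 9, matching y values: 3, 8 (2 points).
  x = 3: rhs = 5, matching y values: 4, 7 (2 points).
  x = 4: rhs = 8, matching y values: none (0 points).
  x = 5: rhs = 2, matching y values: none (0 points).
  x = 6: rhs = 4, matching y values: 2, 9 (2 points).
  x = 7: rhs = 9, matching y values: 3, 8 (2 points).
  x = 8: rhs = 1, matching y values: 1, 10 (2 points).
  x = 9: rhs = 8, matching y values: none (0 points).
  x = 10: rhs = 3, matching y values: 5, 6 (2 points).
Total affine count: 16.
Full point count |E(F_11)| = 16 + 1 = 17.
Hasse bound: |17 − (11+1)| = |5| = 5 ≤ 2√11 ≈ 6.6332 ✓.


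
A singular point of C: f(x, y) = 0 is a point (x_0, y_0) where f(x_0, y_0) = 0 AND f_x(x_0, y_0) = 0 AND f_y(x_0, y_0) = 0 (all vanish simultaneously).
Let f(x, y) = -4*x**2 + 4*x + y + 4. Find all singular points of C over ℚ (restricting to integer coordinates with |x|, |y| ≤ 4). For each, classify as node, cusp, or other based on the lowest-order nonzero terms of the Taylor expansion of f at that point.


No singular points in the scanned grid; C is smooth there.

Compute partial derivatives:
  f_x = 4 - 8*x.
  f_y = 1.
f_y = 1 is a nonzero constant, so f_y never vanishes: no point (x, y) can satisfy f = f_x = f_y = 0. In particular no (x, y) ∈ {−4, ..., 4}² is singular; the curve is smooth.
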